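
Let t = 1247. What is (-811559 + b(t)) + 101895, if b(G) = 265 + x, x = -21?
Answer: -709420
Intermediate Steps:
b(G) = 244 (b(G) = 265 - 21 = 244)
(-811559 + b(t)) + 101895 = (-811559 + 244) + 101895 = -811315 + 101895 = -709420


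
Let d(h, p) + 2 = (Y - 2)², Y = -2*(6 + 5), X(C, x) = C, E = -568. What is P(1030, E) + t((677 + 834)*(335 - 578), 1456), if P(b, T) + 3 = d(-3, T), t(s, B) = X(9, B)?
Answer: 580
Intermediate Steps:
t(s, B) = 9
Y = -22 (Y = -2*11 = -22)
d(h, p) = 574 (d(h, p) = -2 + (-22 - 2)² = -2 + (-24)² = -2 + 576 = 574)
P(b, T) = 571 (P(b, T) = -3 + 574 = 571)
P(1030, E) + t((677 + 834)*(335 - 578), 1456) = 571 + 9 = 580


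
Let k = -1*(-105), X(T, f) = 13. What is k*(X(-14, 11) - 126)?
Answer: -11865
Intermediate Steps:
k = 105
k*(X(-14, 11) - 126) = 105*(13 - 126) = 105*(-113) = -11865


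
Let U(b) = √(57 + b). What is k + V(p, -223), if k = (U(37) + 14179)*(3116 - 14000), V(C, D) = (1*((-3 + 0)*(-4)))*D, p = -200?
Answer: -154326912 - 10884*√94 ≈ -1.5443e+8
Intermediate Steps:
V(C, D) = 12*D (V(C, D) = (1*(-3*(-4)))*D = (1*12)*D = 12*D)
k = -154324236 - 10884*√94 (k = (√(57 + 37) + 14179)*(3116 - 14000) = (√94 + 14179)*(-10884) = (14179 + √94)*(-10884) = -154324236 - 10884*√94 ≈ -1.5443e+8)
k + V(p, -223) = (-154324236 - 10884*√94) + 12*(-223) = (-154324236 - 10884*√94) - 2676 = -154326912 - 10884*√94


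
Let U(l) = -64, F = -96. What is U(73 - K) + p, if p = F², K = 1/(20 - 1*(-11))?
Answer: 9152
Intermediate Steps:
K = 1/31 (K = 1/(20 + 11) = 1/31 ≈ 0.032258)
p = 9216 (p = (-96)² = 9216)
U(73 - K) + p = -64 + 9216 = 9152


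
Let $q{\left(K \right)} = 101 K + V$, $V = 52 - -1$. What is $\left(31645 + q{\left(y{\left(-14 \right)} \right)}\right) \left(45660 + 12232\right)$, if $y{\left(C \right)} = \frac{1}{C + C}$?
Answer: $\frac{12843962539}{7} \approx 1.8349 \cdot 10^{9}$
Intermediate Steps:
$V = 53$ ($V = 52 + 1 = 53$)
$y{\left(C \right)} = \frac{1}{2 C}$
$q{\left(K \right)} = 53 + 101 K$ ($q{\left(K \right)} = 101 K + 53 = 53 + 101 K$)
$\left(31645 + q{\left(y{\left(-14 \right)} \right)}\right) \left(45660 + 12232\right) = \left(31645 + \left(53 + 101 \frac{1}{2 \left(-14\right)}\right)\right) \left(45660 + 12232\right) = \left(31645 + \left(53 + 101 \cdot \frac{1}{2} \left(- \frac{1}{14}\right)\right)\right) 57892 = \left(31645 + \left(53 + 101 \left(- \frac{1}{28}\right)\right)\right) 57892 = \left(31645 + \left(53 - \frac{101}{28}\right)\right) 57892 = \left(31645 + \frac{1383}{28}\right) 57892 = \frac{887443}{28} \cdot 57892 = \frac{12843962539}{7}$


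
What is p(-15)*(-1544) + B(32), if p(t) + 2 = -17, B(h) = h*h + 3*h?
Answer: 30456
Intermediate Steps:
B(h) = h² + 3*h
p(t) = -19 (p(t) = -2 - 17 = -19)
p(-15)*(-1544) + B(32) = -19*(-1544) + 32*(3 + 32) = 29336 + 32*35 = 29336 + 1120 = 30456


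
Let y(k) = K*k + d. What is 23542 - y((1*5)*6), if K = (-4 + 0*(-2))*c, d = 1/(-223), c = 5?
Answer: 5383667/223 ≈ 24142.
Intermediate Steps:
d = -1/223 ≈ -0.0044843
K = -20 (K = (-4 + 0*(-2))*5 = (-4 + 0)*5 = -4*5 = -20)
y(k) = -1/223 - 20*k (y(k) = -20*k - 1/223 = -1/223 - 20*k)
23542 - y((1*5)*6) = 23542 - (-1/223 - 20*1*5*6) = 23542 - (-1/223 - 100*6) = 23542 - (-1/223 - 20*30) = 23542 - (-1/223 - 600) = 23542 - 1*(-133801/223) = 23542 + 133801/223 = 5383667/223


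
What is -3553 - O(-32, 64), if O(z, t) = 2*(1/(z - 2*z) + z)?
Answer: -55825/16 ≈ -3489.1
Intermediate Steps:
O(z, t) = -2/z + 2*z (O(z, t) = 2*(1/(-z) + z) = 2*(-1/z + z) = 2*(z - 1/z) = -2/z + 2*z)
-3553 - O(-32, 64) = -3553 - (-2/(-32) + 2*(-32)) = -3553 - (-2*(-1/32) - 64) = -3553 - (1/16 - 64) = -3553 - 1*(-1023/16) = -3553 + 1023/16 = -55825/16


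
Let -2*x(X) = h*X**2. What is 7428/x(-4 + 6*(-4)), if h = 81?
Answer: -619/2646 ≈ -0.23394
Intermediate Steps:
x(X) = -81*X**2/2
7428/x(-4 + 6*(-4)) = 7428/((-81*(-4 + 6*(-4))**2/2)) = 7428/((-81*(-4 - 24)**2/2)) = 7428/((-81/2*(-28)**2)) = 7428/((-81/2*784)) = 7428/(-31752) = 7428*(-1/31752) = -619/2646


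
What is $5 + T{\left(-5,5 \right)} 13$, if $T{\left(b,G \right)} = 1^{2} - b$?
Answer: $83$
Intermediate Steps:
$T{\left(b,G \right)} = 1 - b$
$5 + T{\left(-5,5 \right)} 13 = 5 + \left(1 - -5\right) 13 = 5 + \left(1 + 5\right) 13 = 5 + 6 \cdot 13 = 5 + 78 = 83$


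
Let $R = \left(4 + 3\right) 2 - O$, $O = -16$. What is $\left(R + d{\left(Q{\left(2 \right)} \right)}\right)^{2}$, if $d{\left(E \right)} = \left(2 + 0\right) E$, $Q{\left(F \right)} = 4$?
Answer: $1444$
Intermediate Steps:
$d{\left(E \right)} = 2 E$
$R = 30$ ($R = \left(4 + 3\right) 2 - -16 = 7 \cdot 2 + 16 = 14 + 16 = 30$)
$\left(R + d{\left(Q{\left(2 \right)} \right)}\right)^{2} = \left(30 + 2 \cdot 4\right)^{2} = \left(30 + 8\right)^{2} = 38^{2} = 1444$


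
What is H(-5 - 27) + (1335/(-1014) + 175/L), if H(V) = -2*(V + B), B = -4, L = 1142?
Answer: 6835668/96499 ≈ 70.837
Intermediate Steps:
H(V) = 8 - 2*V (H(V) = -2*(V - 4) = -2*(-4 + V) = 8 - 2*V)
H(-5 - 27) + (1335/(-1014) + 175/L) = (8 - 2*(-5 - 27)) + (1335/(-1014) + 175/1142) = (8 - 2*(-32)) + (1335*(-1/1014) + 175*(1/1142)) = (8 + 64) + (-445/338 + 175/1142) = 72 - 112260/96499 = 6835668/96499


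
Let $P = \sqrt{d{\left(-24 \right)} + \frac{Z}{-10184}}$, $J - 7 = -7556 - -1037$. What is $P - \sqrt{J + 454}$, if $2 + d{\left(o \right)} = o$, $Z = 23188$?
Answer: $i \left(- \sqrt{6058} + \frac{\sqrt{183294178}}{2546}\right) \approx - 72.516 i$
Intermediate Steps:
$d{\left(o \right)} = -2 + o$
$J = -6512$ ($J = 7 - 6519 = -6512$)
$P = \frac{i \sqrt{183294178}}{2546}$ ($P = \sqrt{\left(-2 - 24\right) + \frac{23188}{-10184}} = \sqrt{-26 + 23188 \left(- \frac{1}{10184}\right)} = \sqrt{-26 - \frac{5797}{2546}} = \sqrt{- \frac{71993}{2546}} = \frac{i \sqrt{183294178}}{2546} \approx 5.3176 i$)
$P - \sqrt{J + 454} = \frac{i \sqrt{183294178}}{2546} - \sqrt{-6512 + 454} = \frac{i \sqrt{183294178}}{2546} - \sqrt{-6058} = \frac{i \sqrt{183294178}}{2546} - i \sqrt{6058} = - i \sqrt{6058} + \frac{i \sqrt{183294178}}{2546}$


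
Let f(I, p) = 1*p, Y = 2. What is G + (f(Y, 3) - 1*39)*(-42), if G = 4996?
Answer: 6508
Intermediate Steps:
f(I, p) = p
G + (f(Y, 3) - 1*39)*(-42) = 4996 + (3 - 1*39)*(-42) = 4996 + (3 - 39)*(-42) = 4996 - 36*(-42) = 4996 + 1512 = 6508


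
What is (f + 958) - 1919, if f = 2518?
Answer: 1557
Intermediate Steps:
(f + 958) - 1919 = (2518 + 958) - 1919 = 3476 - 1919 = 1557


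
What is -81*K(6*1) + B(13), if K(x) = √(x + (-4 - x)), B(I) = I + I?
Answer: 26 - 162*I ≈ 26.0 - 162.0*I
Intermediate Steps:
B(I) = 2*I
K(x) = 2*I (K(x) = √(-4) = 2*I)
-81*K(6*1) + B(13) = -162*I + 2*13 = -162*I + 26 = 26 - 162*I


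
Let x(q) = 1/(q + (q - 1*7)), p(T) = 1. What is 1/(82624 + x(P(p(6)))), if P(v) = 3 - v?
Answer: 3/247871 ≈ 1.2103e-5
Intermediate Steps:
x(q) = 1/(-7 + 2*q) (x(q) = 1/(q + (q - 7)) = 1/(q + (-7 + q)) = 1/(-7 + 2*q))
1/(82624 + x(P(p(6)))) = 1/(82624 + 1/(-7 + 2*(3 - 1*1))) = 1/(82624 + 1/(-7 + 2*(3 - 1))) = 1/(82624 + 1/(-7 + 2*2)) = 1/(82624 + 1/(-7 + 4)) = 1/(82624 + 1/(-3)) = 1/(82624 - 1/3) = 1/(247871/3) = 3/247871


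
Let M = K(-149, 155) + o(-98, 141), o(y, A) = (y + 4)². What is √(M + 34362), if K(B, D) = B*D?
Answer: √20103 ≈ 141.79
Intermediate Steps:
o(y, A) = (4 + y)²
M = -14259 (M = -149*155 + (4 - 98)² = -23095 + (-94)² = -23095 + 8836 = -14259)
√(M + 34362) = √(-14259 + 34362) = √20103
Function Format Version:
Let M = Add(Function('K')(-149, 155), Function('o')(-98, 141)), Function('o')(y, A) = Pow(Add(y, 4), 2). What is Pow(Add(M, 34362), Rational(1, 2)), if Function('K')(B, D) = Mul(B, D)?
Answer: Pow(20103, Rational(1, 2)) ≈ 141.79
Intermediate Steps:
Function('o')(y, A) = Pow(Add(4, y), 2)
M = -14259 (M = Add(Mul(-149, 155), Pow(Add(4, -98), 2)) = Add(-23095, Pow(-94, 2)) = Add(-23095, 8836) = -14259)
Pow(Add(M, 34362), Rational(1, 2)) = Pow(Add(-14259, 34362), Rational(1, 2)) = Pow(20103, Rational(1, 2))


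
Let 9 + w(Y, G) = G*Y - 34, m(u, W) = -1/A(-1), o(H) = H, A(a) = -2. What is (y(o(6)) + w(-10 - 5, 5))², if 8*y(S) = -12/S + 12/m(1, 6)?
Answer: 212521/16 ≈ 13283.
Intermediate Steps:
m(u, W) = ½ (m(u, W) = -1/(-2) = -1*(-½) = ½)
w(Y, G) = -43 + G*Y (w(Y, G) = -9 + (G*Y - 34) = -9 + (-34 + G*Y) = -43 + G*Y)
y(S) = 3 - 3/(2*S) (y(S) = (-12/S + 12/(½))/8 = (-12/S + 12*2)/8 = (-12/S + 24)/8 = (24 - 12/S)/8 = 3 - 3/(2*S))
(y(o(6)) + w(-10 - 5, 5))² = ((3 - 3/2/6) + (-43 + 5*(-10 - 5)))² = ((3 - 3/2*⅙) + (-43 + 5*(-15)))² = ((3 - ¼) + (-43 - 75))² = (11/4 - 118)² = (-461/4)² = 212521/16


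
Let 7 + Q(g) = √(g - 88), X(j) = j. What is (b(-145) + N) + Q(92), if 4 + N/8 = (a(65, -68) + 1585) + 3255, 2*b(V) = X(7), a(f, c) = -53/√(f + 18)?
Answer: 77373/2 - 424*√83/83 ≈ 38640.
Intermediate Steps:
a(f, c) = -53/√(18 + f)
b(V) = 7/2 (b(V) = (½)*7 = 7/2)
Q(g) = -7 + √(-88 + g) (Q(g) = -7 + √(g - 88) = -7 + √(-88 + g))
N = 38688 - 424*√83/83 (N = -32 + 8*((-53/√(18 + 65) + 1585) + 3255) = -32 + 8*((-53*√83/83 + 1585) + 3255) = -32 + 8*((1585 - 53*√83/83) + 3255) = -32 + 8*(4840 - 53*√83/83) = -32 + (38720 - 424*√83/83) = 38688 - 424*√83/83 ≈ 38641.)
(b(-145) + N) + Q(92) = (7/2 + (38688 - 424*√83/83)) + (-7 + √(-88 + 92)) = (77383/2 - 424*√83/83) + (-7 + √4) = (77383/2 - 424*√83/83) + (-7 + 2) = (77383/2 - 424*√83/83) - 5 = 77373/2 - 424*√83/83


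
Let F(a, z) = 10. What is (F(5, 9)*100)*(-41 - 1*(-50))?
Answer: 9000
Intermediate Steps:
(F(5, 9)*100)*(-41 - 1*(-50)) = (10*100)*(-41 - 1*(-50)) = 1000*(-41 + 50) = 1000*9 = 9000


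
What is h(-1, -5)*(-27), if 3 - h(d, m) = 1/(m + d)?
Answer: -171/2 ≈ -85.500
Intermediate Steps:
h(d, m) = 3 - 1/(d + m) (h(d, m) = 3 - 1/(m + d) = 3 - 1/(d + m))
h(-1, -5)*(-27) = ((-1 + 3*(-1) + 3*(-5))/(-1 - 5))*(-27) = ((-1 - 3 - 15)/(-6))*(-27) = -⅙*(-19)*(-27) = (19/6)*(-27) = -171/2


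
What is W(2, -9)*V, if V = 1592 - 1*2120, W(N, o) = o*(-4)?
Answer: -19008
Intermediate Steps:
W(N, o) = -4*o
V = -528 (V = 1592 - 2120 = -528)
W(2, -9)*V = -4*(-9)*(-528) = 36*(-528) = -19008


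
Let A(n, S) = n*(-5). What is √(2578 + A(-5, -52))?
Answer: √2603 ≈ 51.020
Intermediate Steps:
A(n, S) = -5*n
√(2578 + A(-5, -52)) = √(2578 - 5*(-5)) = √(2578 + 25) = √2603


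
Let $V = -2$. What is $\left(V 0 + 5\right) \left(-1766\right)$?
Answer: $-8830$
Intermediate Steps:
$\left(V 0 + 5\right) \left(-1766\right) = \left(\left(-2\right) 0 + 5\right) \left(-1766\right) = \left(0 + 5\right) \left(-1766\right) = 5 \left(-1766\right) = -8830$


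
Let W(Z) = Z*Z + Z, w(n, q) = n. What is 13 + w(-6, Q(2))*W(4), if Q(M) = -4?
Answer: -107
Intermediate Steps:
W(Z) = Z + Z**2 (W(Z) = Z**2 + Z = Z + Z**2)
13 + w(-6, Q(2))*W(4) = 13 - 24*(1 + 4) = 13 - 24*5 = 13 - 6*20 = 13 - 120 = -107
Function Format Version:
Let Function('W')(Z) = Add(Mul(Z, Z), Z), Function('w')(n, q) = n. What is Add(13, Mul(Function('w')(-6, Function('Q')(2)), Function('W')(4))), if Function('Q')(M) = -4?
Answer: -107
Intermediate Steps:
Function('W')(Z) = Add(Z, Pow(Z, 2)) (Function('W')(Z) = Add(Pow(Z, 2), Z) = Add(Z, Pow(Z, 2)))
Add(13, Mul(Function('w')(-6, Function('Q')(2)), Function('W')(4))) = Add(13, Mul(-6, Mul(4, Add(1, 4)))) = Add(13, Mul(-6, Mul(4, 5))) = Add(13, Mul(-6, 20)) = Add(13, -120) = -107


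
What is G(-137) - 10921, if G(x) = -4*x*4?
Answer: -8729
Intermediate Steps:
G(x) = -16*x
G(-137) - 10921 = -16*(-137) - 10921 = 2192 - 10921 = -8729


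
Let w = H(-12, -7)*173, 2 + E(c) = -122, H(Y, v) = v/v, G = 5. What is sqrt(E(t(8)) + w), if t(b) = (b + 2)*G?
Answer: 7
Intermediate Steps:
t(b) = 10 + 5*b (t(b) = (b + 2)*5 = (2 + b)*5 = 10 + 5*b)
H(Y, v) = 1
E(c) = -124 (E(c) = -2 - 122 = -124)
w = 173 (w = 1*173 = 173)
sqrt(E(t(8)) + w) = sqrt(-124 + 173) = sqrt(49) = 7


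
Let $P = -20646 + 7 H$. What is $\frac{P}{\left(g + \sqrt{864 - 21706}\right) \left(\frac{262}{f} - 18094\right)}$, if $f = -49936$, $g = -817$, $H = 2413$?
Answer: $- \frac{76597704280}{310968068865713} - \frac{93754840 i \sqrt{20842}}{310968068865713} \approx -0.00024632 - 4.3526 \cdot 10^{-5} i$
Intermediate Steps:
$P = -3755$ ($P = -20646 + 7 \cdot 2413 = -20646 + 16891 = -3755$)
$\frac{P}{\left(g + \sqrt{864 - 21706}\right) \left(\frac{262}{f} - 18094\right)} = - \frac{3755}{\left(-817 + \sqrt{864 - 21706}\right) \left(\frac{262}{-49936} - 18094\right)} = - \frac{3755}{\left(-817 + \sqrt{-20842}\right) \left(262 \left(- \frac{1}{49936}\right) - 18094\right)} = - \frac{3755}{\left(-817 + i \sqrt{20842}\right) \left(- \frac{131}{24968} - 18094\right)} = - \frac{3755}{\left(-817 + i \sqrt{20842}\right) \left(- \frac{451771123}{24968}\right)} = - \frac{3755}{\frac{369097007491}{24968} - \frac{451771123 i \sqrt{20842}}{24968}}$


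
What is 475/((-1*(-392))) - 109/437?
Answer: 164847/171304 ≈ 0.96231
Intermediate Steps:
475/((-1*(-392))) - 109/437 = 475/392 - 109*1/437 = 475*(1/392) - 109/437 = 475/392 - 109/437 = 164847/171304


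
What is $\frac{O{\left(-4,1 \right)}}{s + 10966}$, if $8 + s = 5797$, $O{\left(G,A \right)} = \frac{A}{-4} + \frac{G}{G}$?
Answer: $\frac{1}{22340} \approx 4.4763 \cdot 10^{-5}$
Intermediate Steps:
$O{\left(G,A \right)} = 1 - \frac{A}{4}$ ($O{\left(G,A \right)} = A \left(- \frac{1}{4}\right) + 1 = - \frac{A}{4} + 1 = 1 - \frac{A}{4}$)
$s = 5789$ ($s = -8 + 5797 = 5789$)
$\frac{O{\left(-4,1 \right)}}{s + 10966} = \frac{1 - \frac{1}{4}}{5789 + 10966} = \frac{1 - \frac{1}{4}}{16755} = \frac{1}{16755} \cdot \frac{3}{4} = \frac{1}{22340}$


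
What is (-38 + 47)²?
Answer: 81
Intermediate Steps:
(-38 + 47)² = 9² = 81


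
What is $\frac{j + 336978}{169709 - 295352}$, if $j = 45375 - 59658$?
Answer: $- \frac{107565}{41881} \approx -2.5683$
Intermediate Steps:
$j = -14283$ ($j = 45375 - 59658 = -14283$)
$\frac{j + 336978}{169709 - 295352} = \frac{-14283 + 336978}{169709 - 295352} = \frac{322695}{-125643} = 322695 \left(- \frac{1}{125643}\right) = - \frac{107565}{41881}$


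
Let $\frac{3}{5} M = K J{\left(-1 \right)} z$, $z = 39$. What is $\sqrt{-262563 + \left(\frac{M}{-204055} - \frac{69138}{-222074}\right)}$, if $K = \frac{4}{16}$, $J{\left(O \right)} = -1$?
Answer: $\frac{i \sqrt{15753587373879689030041}}{244947622} \approx 512.41 i$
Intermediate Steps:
$K = \frac{1}{4}$ ($K = 4 \cdot \frac{1}{16} = \frac{1}{4} \approx 0.25$)
$M = - \frac{65}{4}$ ($M = \frac{5 \cdot \frac{1}{4} \left(-1\right) 39}{3} = \frac{5 \left(\left(- \frac{1}{4}\right) 39\right)}{3} = \frac{5}{3} \left(- \frac{39}{4}\right) = - \frac{65}{4} \approx -16.25$)
$\sqrt{-262563 + \left(\frac{M}{-204055} - \frac{69138}{-222074}\right)} = \sqrt{-262563 - \left(- \frac{34569}{111037} - \frac{13}{163244}\right)} = \sqrt{-262563 - - \frac{152557441}{489895244}} = \sqrt{-262563 + \left(\frac{13}{163244} + \frac{34569}{111037}\right)} = \sqrt{-262563 + \frac{152557441}{489895244}} = \sqrt{- \frac{128628212392931}{489895244}} = \frac{i \sqrt{15753587373879689030041}}{244947622}$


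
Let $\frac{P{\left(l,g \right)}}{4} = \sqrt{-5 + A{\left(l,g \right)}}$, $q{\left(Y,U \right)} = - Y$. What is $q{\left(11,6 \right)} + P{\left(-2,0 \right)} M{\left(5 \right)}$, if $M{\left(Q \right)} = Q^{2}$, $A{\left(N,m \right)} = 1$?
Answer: $-11 + 200 i \approx -11.0 + 200.0 i$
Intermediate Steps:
$P{\left(l,g \right)} = 8 i$ ($P{\left(l,g \right)} = 4 \sqrt{-5 + 1} = 4 \sqrt{-4} = 4 \cdot 2 i = 8 i$)
$q{\left(11,6 \right)} + P{\left(-2,0 \right)} M{\left(5 \right)} = \left(-1\right) 11 + 8 i 5^{2} = -11 + 8 i 25 = -11 + 200 i$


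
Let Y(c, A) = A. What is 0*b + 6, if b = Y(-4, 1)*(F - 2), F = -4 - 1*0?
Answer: 6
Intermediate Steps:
F = -4 (F = -4 + 0 = -4)
b = -6 (b = 1*(-4 - 2) = 1*(-6) = -6)
0*b + 6 = 0*(-6) + 6 = 0 + 6 = 6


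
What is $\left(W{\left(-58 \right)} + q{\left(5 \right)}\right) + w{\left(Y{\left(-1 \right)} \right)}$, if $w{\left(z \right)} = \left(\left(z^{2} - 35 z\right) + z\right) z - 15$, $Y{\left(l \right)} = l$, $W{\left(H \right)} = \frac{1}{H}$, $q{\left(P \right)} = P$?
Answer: $- \frac{2611}{58} \approx -45.017$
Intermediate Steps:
$w{\left(z \right)} = -15 + z \left(z^{2} - 34 z\right)$ ($w{\left(z \right)} = \left(z^{2} - 34 z\right) z - 15 = z \left(z^{2} - 34 z\right) - 15 = -15 + z \left(z^{2} - 34 z\right)$)
$\left(W{\left(-58 \right)} + q{\left(5 \right)}\right) + w{\left(Y{\left(-1 \right)} \right)} = \left(\frac{1}{-58} + 5\right) - \left(15 + 1 + 34\right) = \left(- \frac{1}{58} + 5\right) - 50 = \frac{289}{58} - 50 = - \frac{2611}{58}$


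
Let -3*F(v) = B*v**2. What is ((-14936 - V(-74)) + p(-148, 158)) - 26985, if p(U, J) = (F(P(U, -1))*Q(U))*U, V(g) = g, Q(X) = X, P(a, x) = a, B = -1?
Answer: 479659675/3 ≈ 1.5989e+8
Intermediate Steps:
F(v) = v**2/3 (F(v) = -(-1)*v**2/3 = v**2/3)
p(U, J) = U**4/3 (p(U, J) = ((U**2/3)*U)*U = (U**3/3)*U = U**4/3)
((-14936 - V(-74)) + p(-148, 158)) - 26985 = ((-14936 - 1*(-74)) + (1/3)*(-148)**4) - 26985 = ((-14936 + 74) + (1/3)*479785216) - 26985 = (-14862 + 479785216/3) - 26985 = 479740630/3 - 26985 = 479659675/3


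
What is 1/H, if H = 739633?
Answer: 1/739633 ≈ 1.3520e-6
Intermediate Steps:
1/H = 1/739633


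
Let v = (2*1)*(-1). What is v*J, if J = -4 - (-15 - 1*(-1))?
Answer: -20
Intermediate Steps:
J = 10 (J = -4 - (-15 + 1) = -4 - 1*(-14) = -4 + 14 = 10)
v = -2 (v = 2*(-1) = -2)
v*J = -2*10 = -20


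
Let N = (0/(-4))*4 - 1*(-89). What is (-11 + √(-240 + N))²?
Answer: (11 - I*√151)² ≈ -30.0 - 270.34*I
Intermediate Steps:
N = 89 (N = -¼*0*4 + 89 = 0*4 + 89 = 0 + 89 = 89)
(-11 + √(-240 + N))² = (-11 + √(-240 + 89))² = (-11 + √(-151))² = (-11 + I*√151)²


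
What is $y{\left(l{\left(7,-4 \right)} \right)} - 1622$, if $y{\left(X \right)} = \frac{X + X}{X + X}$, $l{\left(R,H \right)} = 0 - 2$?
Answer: $-1621$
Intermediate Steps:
$l{\left(R,H \right)} = -2$ ($l{\left(R,H \right)} = 0 - 2 = -2$)
$y{\left(X \right)} = 1$ ($y{\left(X \right)} = \frac{2 X}{2 X} = 2 X \frac{1}{2 X} = 1$)
$y{\left(l{\left(7,-4 \right)} \right)} - 1622 = 1 - 1622 = -1621$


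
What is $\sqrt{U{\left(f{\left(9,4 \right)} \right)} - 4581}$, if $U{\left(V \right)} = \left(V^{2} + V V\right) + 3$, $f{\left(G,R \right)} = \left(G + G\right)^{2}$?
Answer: $\sqrt{205374} \approx 453.18$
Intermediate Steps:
$f{\left(G,R \right)} = 4 G^{2}$ ($f{\left(G,R \right)} = \left(2 G\right)^{2} = 4 G^{2}$)
$U{\left(V \right)} = 3 + 2 V^{2}$ ($U{\left(V \right)} = \left(V^{2} + V^{2}\right) + 3 = 2 V^{2} + 3 = 3 + 2 V^{2}$)
$\sqrt{U{\left(f{\left(9,4 \right)} \right)} - 4581} = \sqrt{\left(3 + 2 \left(4 \cdot 9^{2}\right)^{2}\right) - 4581} = \sqrt{\left(3 + 2 \left(4 \cdot 81\right)^{2}\right) - 4581} = \sqrt{\left(3 + 2 \cdot 324^{2}\right) - 4581} = \sqrt{\left(3 + 2 \cdot 104976\right) - 4581} = \sqrt{\left(3 + 209952\right) - 4581} = \sqrt{209955 - 4581} = \sqrt{205374}$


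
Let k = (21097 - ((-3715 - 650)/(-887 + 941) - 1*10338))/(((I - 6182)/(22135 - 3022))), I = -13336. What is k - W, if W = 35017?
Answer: -2571647857/39036 ≈ -65879.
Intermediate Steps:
k = -1204724245/39036 (k = (21097 - ((-3715 - 650)/(-887 + 941) - 1*10338))/(((-13336 - 6182)/(22135 - 3022))) = (21097 - (-4365/54 - 10338))/((-19518/19113)) = (21097 - (-4365*1/54 - 10338))/((-19518*1/19113)) = (21097 - (-485/6 - 10338))/(-6506/6371) = (21097 - 1*(-62513/6))*(-6371/6506) = (21097 + 62513/6)*(-6371/6506) = (189095/6)*(-6371/6506) = -1204724245/39036 ≈ -30862.)
k - W = -1204724245/39036 - 1*35017 = -1204724245/39036 - 35017 = -2571647857/39036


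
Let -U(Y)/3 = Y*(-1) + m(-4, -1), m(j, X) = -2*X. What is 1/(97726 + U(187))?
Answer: 1/98281 ≈ 1.0175e-5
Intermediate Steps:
U(Y) = -6 + 3*Y (U(Y) = -3*(Y*(-1) - 2*(-1)) = -3*(-Y + 2) = -3*(2 - Y) = -6 + 3*Y)
1/(97726 + U(187)) = 1/(97726 + (-6 + 3*187)) = 1/(97726 + (-6 + 561)) = 1/(97726 + 555) = 1/98281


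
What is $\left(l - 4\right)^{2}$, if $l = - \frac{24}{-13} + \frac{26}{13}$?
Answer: $\frac{4}{169} \approx 0.023669$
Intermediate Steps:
$l = \frac{50}{13}$ ($l = \left(-24\right) \left(- \frac{1}{13}\right) + 26 \cdot \frac{1}{13} = \frac{24}{13} + 2 = \frac{50}{13} \approx 3.8462$)
$\left(l - 4\right)^{2} = \left(\frac{50}{13} - 4\right)^{2} = \left(- \frac{2}{13}\right)^{2} = \frac{4}{169}$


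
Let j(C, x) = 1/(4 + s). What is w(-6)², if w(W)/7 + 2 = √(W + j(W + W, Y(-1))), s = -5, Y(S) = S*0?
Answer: 49*(2 - I*√7)² ≈ -147.0 - 518.57*I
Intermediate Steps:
Y(S) = 0
j(C, x) = -1 (j(C, x) = 1/(4 - 5) = 1/(-1) = -1)
w(W) = -14 + 7*√(-1 + W) (w(W) = -14 + 7*√(W - 1) = -14 + 7*√(-1 + W))
w(-6)² = (-14 + 7*√(-1 - 6))² = (-14 + 7*√(-7))² = (-14 + 7*(I*√7))² = (-14 + 7*I*√7)²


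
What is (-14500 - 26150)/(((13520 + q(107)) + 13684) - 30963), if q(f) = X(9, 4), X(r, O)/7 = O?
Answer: 40650/3731 ≈ 10.895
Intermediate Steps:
X(r, O) = 7*O
q(f) = 28 (q(f) = 7*4 = 28)
(-14500 - 26150)/(((13520 + q(107)) + 13684) - 30963) = (-14500 - 26150)/(((13520 + 28) + 13684) - 30963) = -40650/((13548 + 13684) - 30963) = -40650/(27232 - 30963) = -40650/(-3731) = -40650*(-1/3731) = 40650/3731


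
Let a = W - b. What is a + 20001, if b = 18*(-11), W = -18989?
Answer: 1210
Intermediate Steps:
b = -198
a = -18791 (a = -18989 - 1*(-198) = -18989 + 198 = -18791)
a + 20001 = -18791 + 20001 = 1210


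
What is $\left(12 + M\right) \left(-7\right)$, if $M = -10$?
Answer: $-14$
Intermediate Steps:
$\left(12 + M\right) \left(-7\right) = \left(12 - 10\right) \left(-7\right) = 2 \left(-7\right) = -14$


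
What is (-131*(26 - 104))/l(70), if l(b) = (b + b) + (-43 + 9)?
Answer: 5109/53 ≈ 96.396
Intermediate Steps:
l(b) = -34 + 2*b (l(b) = 2*b - 34 = -34 + 2*b)
(-131*(26 - 104))/l(70) = (-131*(26 - 104))/(-34 + 2*70) = (-131*(-78))/(-34 + 140) = 10218/106 = 10218*(1/106) = 5109/53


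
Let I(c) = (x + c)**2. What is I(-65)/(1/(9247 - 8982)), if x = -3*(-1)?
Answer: 1018660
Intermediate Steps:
x = 3
I(c) = (3 + c)**2
I(-65)/(1/(9247 - 8982)) = (3 - 65)**2/(1/(9247 - 8982)) = (-62)**2/(1/265) = 3844/(1/265) = 3844*265 = 1018660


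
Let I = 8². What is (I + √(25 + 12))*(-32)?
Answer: -2048 - 32*√37 ≈ -2242.6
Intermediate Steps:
I = 64
(I + √(25 + 12))*(-32) = (64 + √(25 + 12))*(-32) = (64 + √37)*(-32) = -2048 - 32*√37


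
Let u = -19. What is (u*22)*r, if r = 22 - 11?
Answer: -4598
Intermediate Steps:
r = 11
(u*22)*r = -19*22*11 = -418*11 = -4598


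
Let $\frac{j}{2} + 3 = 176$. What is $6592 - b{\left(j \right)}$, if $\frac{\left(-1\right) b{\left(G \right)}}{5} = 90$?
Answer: $7042$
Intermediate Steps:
$j = 346$ ($j = -6 + 2 \cdot 176 = -6 + 352 = 346$)
$b{\left(G \right)} = -450$ ($b{\left(G \right)} = \left(-5\right) 90 = -450$)
$6592 - b{\left(j \right)} = 6592 - -450 = 6592 + 450 = 7042$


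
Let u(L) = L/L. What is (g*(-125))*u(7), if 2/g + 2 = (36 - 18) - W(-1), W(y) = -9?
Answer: -10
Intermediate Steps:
g = 2/25 (g = 2/(-2 + ((36 - 18) - 1*(-9))) = 2/(-2 + (18 + 9)) = 2/(-2 + 27) = 2/25 ≈ 0.080000)
u(L) = 1
(g*(-125))*u(7) = ((2/25)*(-125))*1 = -10*1 = -10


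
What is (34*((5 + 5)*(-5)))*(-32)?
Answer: 54400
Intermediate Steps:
(34*((5 + 5)*(-5)))*(-32) = (34*(10*(-5)))*(-32) = (34*(-50))*(-32) = -1700*(-32) = 54400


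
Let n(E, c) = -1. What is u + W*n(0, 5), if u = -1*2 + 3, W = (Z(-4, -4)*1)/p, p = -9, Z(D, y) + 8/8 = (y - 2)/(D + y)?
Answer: 35/36 ≈ 0.97222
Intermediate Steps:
Z(D, y) = -1 + (-2 + y)/(D + y) (Z(D, y) = -1 + (y - 2)/(D + y) = -1 + (-2 + y)/(D + y))
W = 1/36 (W = (((-2 - 1*(-4))/(-4 - 4))*1)/(-9) = (((-2 + 4)/(-8))*1)*(-⅑) = (-⅛*2*1)*(-⅑) = -¼*1*(-⅑) = -¼*(-⅑) = 1/36 ≈ 0.027778)
u = 1 (u = -2 + 3 = 1)
u + W*n(0, 5) = 1 + (1/36)*(-1) = 1 - 1/36 = 35/36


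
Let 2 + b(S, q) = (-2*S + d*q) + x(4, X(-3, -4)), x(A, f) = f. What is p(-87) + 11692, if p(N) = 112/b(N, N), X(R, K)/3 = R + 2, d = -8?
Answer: 10113692/865 ≈ 11692.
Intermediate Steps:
X(R, K) = 6 + 3*R (X(R, K) = 3*(R + 2) = 3*(2 + R) = 6 + 3*R)
b(S, q) = -5 - 8*q - 2*S (b(S, q) = -2 + ((-2*S - 8*q) + (6 + 3*(-3))) = -2 + ((-8*q - 2*S) + (6 - 9)) = -2 + ((-8*q - 2*S) - 3) = -2 + (-3 - 8*q - 2*S) = -5 - 8*q - 2*S)
p(N) = 112/(-5 - 10*N) (p(N) = 112/(-5 - 8*N - 2*N) = 112/(-5 - 10*N))
p(-87) + 11692 = -112/(5 + 10*(-87)) + 11692 = -112/(5 - 870) + 11692 = -112/(-865) + 11692 = -112*(-1/865) + 11692 = 112/865 + 11692 = 10113692/865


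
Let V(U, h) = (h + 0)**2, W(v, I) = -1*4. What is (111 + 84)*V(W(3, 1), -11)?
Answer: 23595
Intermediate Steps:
W(v, I) = -4
V(U, h) = h**2
(111 + 84)*V(W(3, 1), -11) = (111 + 84)*(-11)**2 = 195*121 = 23595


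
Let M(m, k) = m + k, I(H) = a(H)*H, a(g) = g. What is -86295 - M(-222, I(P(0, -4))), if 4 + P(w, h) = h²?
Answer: -86217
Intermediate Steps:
P(w, h) = -4 + h²
I(H) = H² (I(H) = H*H = H²)
M(m, k) = k + m
-86295 - M(-222, I(P(0, -4))) = -86295 - ((-4 + (-4)²)² - 222) = -86295 - ((-4 + 16)² - 222) = -86295 - (12² - 222) = -86295 - (144 - 222) = -86295 - 1*(-78) = -86295 + 78 = -86217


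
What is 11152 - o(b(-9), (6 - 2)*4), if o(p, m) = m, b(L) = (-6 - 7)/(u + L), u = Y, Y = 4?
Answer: 11136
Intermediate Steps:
u = 4
b(L) = -13/(4 + L) (b(L) = (-6 - 7)/(4 + L) = -13/(4 + L))
11152 - o(b(-9), (6 - 2)*4) = 11152 - (6 - 2)*4 = 11152 - 4*4 = 11152 - 1*16 = 11152 - 16 = 11136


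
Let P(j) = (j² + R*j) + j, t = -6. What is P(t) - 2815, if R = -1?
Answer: -2779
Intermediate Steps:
P(j) = j² (P(j) = (j² - j) + j = j²)
P(t) - 2815 = (-6)² - 2815 = 36 - 2815 = -2779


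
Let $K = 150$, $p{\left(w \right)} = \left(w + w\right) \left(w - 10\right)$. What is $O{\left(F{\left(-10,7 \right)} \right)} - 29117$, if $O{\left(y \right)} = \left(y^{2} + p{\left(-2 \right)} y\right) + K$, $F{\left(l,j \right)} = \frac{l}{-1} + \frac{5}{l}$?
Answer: $- \frac{113683}{4} \approx -28421.0$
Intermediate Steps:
$p{\left(w \right)} = 2 w \left(-10 + w\right)$
$F{\left(l,j \right)} = - l + \frac{5}{l}$ ($F{\left(l,j \right)} = l \left(-1\right) + \frac{5}{l} = - l + \frac{5}{l}$)
$O{\left(y \right)} = 150 + y^{2} + 48 y$ ($O{\left(y \right)} = \left(y^{2} + 2 \left(-2\right) \left(-10 - 2\right) y\right) + 150 = \left(y^{2} + 2 \left(-2\right) \left(-12\right) y\right) + 150 = \left(y^{2} + 48 y\right) + 150 = 150 + y^{2} + 48 y$)
$O{\left(F{\left(-10,7 \right)} \right)} - 29117 = \left(150 + \left(\left(-1\right) \left(-10\right) + \frac{5}{-10}\right)^{2} + 48 \left(\left(-1\right) \left(-10\right) + \frac{5}{-10}\right)\right) - 29117 = \left(150 + \left(10 + 5 \left(- \frac{1}{10}\right)\right)^{2} + 48 \left(10 + 5 \left(- \frac{1}{10}\right)\right)\right) - 29117 = \left(150 + \left(10 - \frac{1}{2}\right)^{2} + 48 \left(10 - \frac{1}{2}\right)\right) - 29117 = \left(150 + \left(\frac{19}{2}\right)^{2} + 48 \cdot \frac{19}{2}\right) - 29117 = \left(150 + \frac{361}{4} + 456\right) - 29117 = \frac{2785}{4} - 29117 = - \frac{113683}{4}$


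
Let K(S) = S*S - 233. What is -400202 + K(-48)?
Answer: -398131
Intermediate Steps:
K(S) = -233 + S² (K(S) = S² - 233 = -233 + S²)
-400202 + K(-48) = -400202 + (-233 + (-48)²) = -400202 + (-233 + 2304) = -400202 + 2071 = -398131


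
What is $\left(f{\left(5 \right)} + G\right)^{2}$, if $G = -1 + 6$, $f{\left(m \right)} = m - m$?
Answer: $25$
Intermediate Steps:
$f{\left(m \right)} = 0$
$G = 5$
$\left(f{\left(5 \right)} + G\right)^{2} = \left(0 + 5\right)^{2} = 5^{2} = 25$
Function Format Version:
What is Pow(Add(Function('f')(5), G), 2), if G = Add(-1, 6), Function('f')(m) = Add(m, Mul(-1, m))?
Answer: 25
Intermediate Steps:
Function('f')(m) = 0
G = 5
Pow(Add(Function('f')(5), G), 2) = Pow(Add(0, 5), 2) = Pow(5, 2) = 25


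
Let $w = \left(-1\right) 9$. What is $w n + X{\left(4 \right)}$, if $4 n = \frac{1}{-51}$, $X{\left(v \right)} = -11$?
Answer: $- \frac{745}{68} \approx -10.956$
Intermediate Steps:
$n = - \frac{1}{204}$ ($n = \frac{1}{4 \left(-51\right)} = \frac{1}{4} \left(- \frac{1}{51}\right) = - \frac{1}{204} \approx -0.004902$)
$w = -9$
$w n + X{\left(4 \right)} = \left(-9\right) \left(- \frac{1}{204}\right) - 11 = \frac{3}{68} - 11 = - \frac{745}{68}$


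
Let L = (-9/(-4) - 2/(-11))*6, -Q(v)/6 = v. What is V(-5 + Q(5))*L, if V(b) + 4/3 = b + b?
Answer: -11449/11 ≈ -1040.8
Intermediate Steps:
Q(v) = -6*v
V(b) = -4/3 + 2*b (V(b) = -4/3 + (b + b) = -4/3 + 2*b)
L = 321/22 (L = (-9*(-¼) - 2*(-1/11))*6 = (9/4 + 2/11)*6 = (107/44)*6 = 321/22 ≈ 14.591)
V(-5 + Q(5))*L = (-4/3 + 2*(-5 - 6*5))*(321/22) = (-4/3 + 2*(-5 - 30))*(321/22) = (-4/3 + 2*(-35))*(321/22) = (-4/3 - 70)*(321/22) = -214/3*321/22 = -11449/11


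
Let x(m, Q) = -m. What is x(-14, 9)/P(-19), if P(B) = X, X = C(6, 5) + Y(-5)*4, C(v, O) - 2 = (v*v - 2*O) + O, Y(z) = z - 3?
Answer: 14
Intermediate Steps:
Y(z) = -3 + z
C(v, O) = 2 + v² - O (C(v, O) = 2 + ((v*v - 2*O) + O) = 2 + ((v² - 2*O) + O) = 2 + (v² - O) = 2 + v² - O)
X = 1 (X = (2 + 6² - 1*5) + (-3 - 5)*4 = (2 + 36 - 5) - 8*4 = 33 - 32 = 1)
P(B) = 1
x(-14, 9)/P(-19) = -1*(-14)/1 = 14*1 = 14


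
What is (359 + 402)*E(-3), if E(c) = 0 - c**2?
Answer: -6849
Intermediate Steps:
E(c) = -c**2
(359 + 402)*E(-3) = (359 + 402)*(-1*(-3)**2) = 761*(-1*9) = 761*(-9) = -6849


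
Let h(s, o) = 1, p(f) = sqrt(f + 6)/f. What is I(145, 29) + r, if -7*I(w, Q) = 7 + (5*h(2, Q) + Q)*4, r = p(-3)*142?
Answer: -143/7 - 142*sqrt(3)/3 ≈ -102.41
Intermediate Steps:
p(f) = sqrt(6 + f)/f
r = -142*sqrt(3)/3 (r = (sqrt(6 - 3)/(-3))*142 = -sqrt(3)/3*142 = -142*sqrt(3)/3 ≈ -81.984)
I(w, Q) = -27/7 - 4*Q/7 (I(w, Q) = -(7 + (5*1 + Q)*4)/7 = -(7 + (5 + Q)*4)/7 = -(7 + (20 + 4*Q))/7 = -(27 + 4*Q)/7 = -27/7 - 4*Q/7)
I(145, 29) + r = (-27/7 - 4/7*29) - 142*sqrt(3)/3 = (-27/7 - 116/7) - 142*sqrt(3)/3 = -143/7 - 142*sqrt(3)/3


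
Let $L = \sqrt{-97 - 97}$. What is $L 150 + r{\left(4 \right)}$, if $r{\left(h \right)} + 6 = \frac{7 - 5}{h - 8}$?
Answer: $- \frac{13}{2} + 150 i \sqrt{194} \approx -6.5 + 2089.3 i$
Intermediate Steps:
$L = i \sqrt{194}$ ($L = \sqrt{-194} = i \sqrt{194} \approx 13.928 i$)
$r{\left(h \right)} = -6 + \frac{2}{-8 + h}$ ($r{\left(h \right)} = -6 + \frac{7 - 5}{h - 8} = -6 + \frac{2}{-8 + h}$)
$L 150 + r{\left(4 \right)} = i \sqrt{194} \cdot 150 + \frac{2 \left(25 - 12\right)}{-8 + 4} = 150 i \sqrt{194} + \frac{2 \left(25 - 12\right)}{-4} = 150 i \sqrt{194} + 2 \left(- \frac{1}{4}\right) 13 = 150 i \sqrt{194} - \frac{13}{2} = - \frac{13}{2} + 150 i \sqrt{194}$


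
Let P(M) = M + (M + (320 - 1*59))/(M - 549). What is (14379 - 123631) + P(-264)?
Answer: -29678835/271 ≈ -1.0952e+5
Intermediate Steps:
P(M) = M + (261 + M)/(-549 + M) (P(M) = M + (M + (320 - 59))/(-549 + M) = M + (M + 261)/(-549 + M) = M + (261 + M)/(-549 + M))
(14379 - 123631) + P(-264) = (14379 - 123631) + (261 + (-264)² - 548*(-264))/(-549 - 264) = -109252 + (261 + 69696 + 144672)/(-813) = -109252 - 1/813*214629 = -109252 - 71543/271 = -29678835/271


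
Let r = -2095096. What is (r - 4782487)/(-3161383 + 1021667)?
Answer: 6877583/2139716 ≈ 3.2142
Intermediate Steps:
(r - 4782487)/(-3161383 + 1021667) = (-2095096 - 4782487)/(-3161383 + 1021667) = -6877583/(-2139716) = -6877583*(-1/2139716) = 6877583/2139716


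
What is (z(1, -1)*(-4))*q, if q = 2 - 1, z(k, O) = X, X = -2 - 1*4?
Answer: 24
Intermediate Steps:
X = -6 (X = -2 - 4 = -6)
z(k, O) = -6
q = 1
(z(1, -1)*(-4))*q = -6*(-4)*1 = 24*1 = 24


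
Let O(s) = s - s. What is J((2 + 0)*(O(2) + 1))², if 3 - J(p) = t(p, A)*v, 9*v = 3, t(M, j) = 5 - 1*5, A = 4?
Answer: 9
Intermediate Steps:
t(M, j) = 0 (t(M, j) = 5 - 5 = 0)
v = ⅓ (v = (⅑)*3 = ⅓ ≈ 0.33333)
O(s) = 0
J(p) = 3 (J(p) = 3 - 0/3 = 3 - 1*0 = 3 + 0 = 3)
J((2 + 0)*(O(2) + 1))² = 3² = 9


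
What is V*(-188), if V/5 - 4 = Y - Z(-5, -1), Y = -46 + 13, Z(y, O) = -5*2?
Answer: 17860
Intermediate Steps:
Z(y, O) = -10
Y = -33
V = -95 (V = 20 + 5*(-33 - 1*(-10)) = 20 + 5*(-33 + 10) = 20 + 5*(-23) = 20 - 115 = -95)
V*(-188) = -95*(-188) = 17860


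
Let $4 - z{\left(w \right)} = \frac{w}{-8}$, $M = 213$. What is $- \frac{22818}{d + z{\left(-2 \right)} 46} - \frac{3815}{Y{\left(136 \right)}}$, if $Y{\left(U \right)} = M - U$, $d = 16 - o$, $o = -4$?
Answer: $- \frac{64711}{385} \approx -168.08$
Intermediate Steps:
$z{\left(w \right)} = 4 + \frac{w}{8}$ ($z{\left(w \right)} = 4 - \frac{w}{-8} = 4 - w \left(- \frac{1}{8}\right) = 4 - - \frac{w}{8} = 4 + \frac{w}{8}$)
$d = 20$ ($d = 16 - -4 = 16 + 4 = 20$)
$Y{\left(U \right)} = 213 - U$
$- \frac{22818}{d + z{\left(-2 \right)} 46} - \frac{3815}{Y{\left(136 \right)}} = - \frac{22818}{20 + \left(4 + \frac{1}{8} \left(-2\right)\right) 46} - \frac{3815}{213 - 136} = - \frac{22818}{20 + \left(4 - \frac{1}{4}\right) 46} - \frac{3815}{213 - 136} = - \frac{22818}{20 + \frac{15}{4} \cdot 46} - \frac{3815}{77} = - \frac{22818}{20 + \frac{345}{2}} - \frac{545}{11} = - \frac{22818}{\frac{385}{2}} - \frac{545}{11} = \left(-22818\right) \frac{2}{385} - \frac{545}{11} = - \frac{45636}{385} - \frac{545}{11} = - \frac{64711}{385}$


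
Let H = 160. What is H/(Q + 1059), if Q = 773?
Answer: 20/229 ≈ 0.087336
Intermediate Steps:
H/(Q + 1059) = 160/(773 + 1059) = 160/1832 = 160*(1/1832) = 20/229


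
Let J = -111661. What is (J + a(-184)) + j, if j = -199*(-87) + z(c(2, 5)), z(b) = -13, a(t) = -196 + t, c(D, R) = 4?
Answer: -94741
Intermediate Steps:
j = 17300 (j = -199*(-87) - 13 = 17313 - 13 = 17300)
(J + a(-184)) + j = (-111661 + (-196 - 184)) + 17300 = (-111661 - 380) + 17300 = -112041 + 17300 = -94741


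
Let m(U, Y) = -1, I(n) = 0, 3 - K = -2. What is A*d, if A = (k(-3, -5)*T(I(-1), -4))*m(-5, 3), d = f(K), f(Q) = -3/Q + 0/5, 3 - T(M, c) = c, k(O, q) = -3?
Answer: -63/5 ≈ -12.600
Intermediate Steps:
K = 5 (K = 3 - 1*(-2) = 3 + 2 = 5)
T(M, c) = 3 - c
f(Q) = -3/Q (f(Q) = -3/Q + 0*(⅕) = -3/Q + 0 = -3/Q)
d = -⅗ (d = -3/5 = -3*⅕ = -⅗ ≈ -0.60000)
A = 21 (A = -3*(3 - 1*(-4))*(-1) = -3*(3 + 4)*(-1) = -3*7*(-1) = -21*(-1) = 21)
A*d = 21*(-⅗) = -63/5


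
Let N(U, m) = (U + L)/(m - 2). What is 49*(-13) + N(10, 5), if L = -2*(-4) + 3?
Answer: -630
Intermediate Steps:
L = 11 (L = 8 + 3 = 11)
N(U, m) = (11 + U)/(-2 + m) (N(U, m) = (U + 11)/(m - 2) = (11 + U)/(-2 + m))
49*(-13) + N(10, 5) = 49*(-13) + (11 + 10)/(-2 + 5) = -637 + 21/3 = -637 + (⅓)*21 = -637 + 7 = -630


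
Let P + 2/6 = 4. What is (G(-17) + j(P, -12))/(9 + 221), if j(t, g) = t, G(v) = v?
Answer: -4/69 ≈ -0.057971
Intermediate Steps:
P = 11/3 (P = -⅓ + 4 = 11/3 ≈ 3.6667)
(G(-17) + j(P, -12))/(9 + 221) = (-17 + 11/3)/(9 + 221) = -40/3/230 = -40/3*1/230 = -4/69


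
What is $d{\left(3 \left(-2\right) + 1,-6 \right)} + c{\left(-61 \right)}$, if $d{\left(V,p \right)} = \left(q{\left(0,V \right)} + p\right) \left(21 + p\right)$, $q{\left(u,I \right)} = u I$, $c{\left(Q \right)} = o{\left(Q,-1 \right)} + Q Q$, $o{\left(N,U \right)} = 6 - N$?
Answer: $3698$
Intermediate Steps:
$c{\left(Q \right)} = 6 + Q^{2} - Q$ ($c{\left(Q \right)} = \left(6 - Q\right) + Q Q = \left(6 - Q\right) + Q^{2} = 6 + Q^{2} - Q$)
$q{\left(u,I \right)} = I u$
$d{\left(V,p \right)} = p \left(21 + p\right)$ ($d{\left(V,p \right)} = \left(V 0 + p\right) \left(21 + p\right) = \left(0 + p\right) \left(21 + p\right) = p \left(21 + p\right)$)
$d{\left(3 \left(-2\right) + 1,-6 \right)} + c{\left(-61 \right)} = - 6 \left(21 - 6\right) + \left(6 + \left(-61\right)^{2} - -61\right) = \left(-6\right) 15 + \left(6 + 3721 + 61\right) = -90 + 3788 = 3698$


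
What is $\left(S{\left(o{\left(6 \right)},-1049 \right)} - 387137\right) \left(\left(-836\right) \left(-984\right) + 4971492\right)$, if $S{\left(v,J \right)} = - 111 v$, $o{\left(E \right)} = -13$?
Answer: $-2234755776504$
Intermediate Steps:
$\left(S{\left(o{\left(6 \right)},-1049 \right)} - 387137\right) \left(\left(-836\right) \left(-984\right) + 4971492\right) = \left(\left(-111\right) \left(-13\right) - 387137\right) \left(\left(-836\right) \left(-984\right) + 4971492\right) = \left(1443 - 387137\right) \left(822624 + 4971492\right) = \left(-385694\right) 5794116 = -2234755776504$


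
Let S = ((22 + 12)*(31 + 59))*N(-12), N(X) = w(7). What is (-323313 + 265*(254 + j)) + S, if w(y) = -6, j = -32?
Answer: -282843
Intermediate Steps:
N(X) = -6
S = -18360 (S = ((22 + 12)*(31 + 59))*(-6) = (34*90)*(-6) = 3060*(-6) = -18360)
(-323313 + 265*(254 + j)) + S = (-323313 + 265*(254 - 32)) - 18360 = (-323313 + 265*222) - 18360 = (-323313 + 58830) - 18360 = -264483 - 18360 = -282843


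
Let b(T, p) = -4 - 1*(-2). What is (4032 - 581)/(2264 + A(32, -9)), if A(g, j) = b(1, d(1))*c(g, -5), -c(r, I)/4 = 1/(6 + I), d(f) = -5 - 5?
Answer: 3451/2272 ≈ 1.5189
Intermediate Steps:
d(f) = -10
c(r, I) = -4/(6 + I)
b(T, p) = -2 (b(T, p) = -4 + 2 = -2)
A(g, j) = 8 (A(g, j) = -(-8)/(6 - 5) = -(-8)/1 = -(-8) = -2*(-4) = 8)
(4032 - 581)/(2264 + A(32, -9)) = (4032 - 581)/(2264 + 8) = 3451/2272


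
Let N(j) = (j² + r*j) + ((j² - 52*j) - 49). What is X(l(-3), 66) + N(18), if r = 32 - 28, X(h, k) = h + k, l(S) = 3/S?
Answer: -200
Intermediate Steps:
r = 4
N(j) = -49 - 48*j + 2*j² (N(j) = (j² + 4*j) + ((j² - 52*j) - 49) = (j² + 4*j) + (-49 + j² - 52*j) = -49 - 48*j + 2*j²)
X(l(-3), 66) + N(18) = (3/(-3) + 66) + (-49 - 48*18 + 2*18²) = (3*(-⅓) + 66) + (-49 - 864 + 2*324) = (-1 + 66) + (-49 - 864 + 648) = 65 - 265 = -200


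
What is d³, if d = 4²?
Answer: 4096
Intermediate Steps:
d = 16
d³ = 16³ = 4096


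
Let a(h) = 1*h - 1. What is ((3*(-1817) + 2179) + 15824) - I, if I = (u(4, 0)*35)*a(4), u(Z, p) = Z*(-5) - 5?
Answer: 15177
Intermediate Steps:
u(Z, p) = -5 - 5*Z (u(Z, p) = -5*Z - 5 = -5 - 5*Z)
a(h) = -1 + h (a(h) = h - 1 = -1 + h)
I = -2625 (I = ((-5 - 5*4)*35)*(-1 + 4) = ((-5 - 20)*35)*3 = -25*35*3 = -875*3 = -2625)
((3*(-1817) + 2179) + 15824) - I = ((3*(-1817) + 2179) + 15824) - 1*(-2625) = ((-5451 + 2179) + 15824) + 2625 = (-3272 + 15824) + 2625 = 12552 + 2625 = 15177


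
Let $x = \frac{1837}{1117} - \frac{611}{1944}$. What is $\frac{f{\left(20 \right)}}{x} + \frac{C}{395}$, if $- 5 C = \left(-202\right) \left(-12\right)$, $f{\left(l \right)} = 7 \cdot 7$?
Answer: $\frac{29019973488}{815009425} \approx 35.607$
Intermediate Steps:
$x = \frac{2888641}{2171448}$ ($x = 1837 \cdot \frac{1}{1117} - \frac{611}{1944} = \frac{1837}{1117} - \frac{611}{1944} = \frac{2888641}{2171448} \approx 1.3303$)
$f{\left(l \right)} = 49$
$C = - \frac{2424}{5}$ ($C = - \frac{\left(-202\right) \left(-12\right)}{5} = \left(- \frac{1}{5}\right) 2424 = - \frac{2424}{5} \approx -484.8$)
$\frac{f{\left(20 \right)}}{x} + \frac{C}{395} = \frac{49}{\frac{2888641}{2171448}} - \frac{2424}{5 \cdot 395} = 49 \cdot \frac{2171448}{2888641} - \frac{2424}{1975} = \frac{15200136}{412663} - \frac{2424}{1975} = \frac{29019973488}{815009425}$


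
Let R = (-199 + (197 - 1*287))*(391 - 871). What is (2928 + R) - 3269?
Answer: 138379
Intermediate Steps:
R = 138720 (R = (-199 + (197 - 287))*(-480) = (-199 - 90)*(-480) = -289*(-480) = 138720)
(2928 + R) - 3269 = (2928 + 138720) - 3269 = 141648 - 3269 = 138379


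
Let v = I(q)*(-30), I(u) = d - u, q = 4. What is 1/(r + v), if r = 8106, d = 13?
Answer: 1/7836 ≈ 0.00012762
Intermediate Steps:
I(u) = 13 - u
v = -270 (v = (13 - 1*4)*(-30) = (13 - 4)*(-30) = 9*(-30) = -270)
1/(r + v) = 1/(8106 - 270) = 1/7836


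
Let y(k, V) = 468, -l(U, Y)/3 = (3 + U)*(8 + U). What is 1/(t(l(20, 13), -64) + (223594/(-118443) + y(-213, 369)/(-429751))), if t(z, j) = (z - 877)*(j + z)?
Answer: 50900997693/285389785284019034 ≈ 1.7836e-7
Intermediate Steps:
l(U, Y) = -3*(3 + U)*(8 + U)
t(z, j) = (-877 + z)*(j + z)
1/(t(l(20, 13), -64) + (223594/(-118443) + y(-213, 369)/(-429751))) = 1/(((-72 - 33*20 - 3*20²)² - 877*(-64) - 877*(-72 - 33*20 - 3*20²) - 64*(-72 - 33*20 - 3*20²)) + (223594/(-118443) + 468/(-429751))) = 1/(((-72 - 660 - 3*400)² + 56128 - 877*(-72 - 660 - 3*400) - 64*(-72 - 660 - 3*400)) + (223594*(-1/118443) + 468*(-1/429751))) = 1/(((-72 - 660 - 1200)² + 56128 - 877*(-72 - 660 - 1200) - 64*(-72 - 660 - 1200)) + (-223594/118443 - 468/429751)) = 1/(((-1932)² + 56128 - 877*(-1932) - 64*(-1932)) - 96145176418/50900997693) = 1/((3732624 + 56128 + 1694364 + 123648) - 96145176418/50900997693) = 1/(5606764 - 96145176418/50900997693) = 1/(285389785284019034/50900997693) = 50900997693/285389785284019034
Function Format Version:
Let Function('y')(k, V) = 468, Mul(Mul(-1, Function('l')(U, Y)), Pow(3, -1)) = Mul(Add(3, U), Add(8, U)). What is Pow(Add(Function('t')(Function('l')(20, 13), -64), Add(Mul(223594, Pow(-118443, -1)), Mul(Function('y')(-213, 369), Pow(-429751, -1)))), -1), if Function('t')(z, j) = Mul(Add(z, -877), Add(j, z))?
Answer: Rational(50900997693, 285389785284019034) ≈ 1.7836e-7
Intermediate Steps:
Function('l')(U, Y) = Mul(-3, Add(3, U), Add(8, U)) (Function('l')(U, Y) = Mul(-3, Mul(Add(3, U), Add(8, U))) = Mul(-3, Add(3, U), Add(8, U)))
Function('t')(z, j) = Mul(Add(-877, z), Add(j, z))
Pow(Add(Function('t')(Function('l')(20, 13), -64), Add(Mul(223594, Pow(-118443, -1)), Mul(Function('y')(-213, 369), Pow(-429751, -1)))), -1) = Pow(Add(Add(Pow(Add(-72, Mul(-33, 20), Mul(-3, Pow(20, 2))), 2), Mul(-877, -64), Mul(-877, Add(-72, Mul(-33, 20), Mul(-3, Pow(20, 2)))), Mul(-64, Add(-72, Mul(-33, 20), Mul(-3, Pow(20, 2))))), Add(Mul(223594, Pow(-118443, -1)), Mul(468, Pow(-429751, -1)))), -1) = Pow(Add(Add(Pow(Add(-72, -660, Mul(-3, 400)), 2), 56128, Mul(-877, Add(-72, -660, Mul(-3, 400))), Mul(-64, Add(-72, -660, Mul(-3, 400)))), Add(Mul(223594, Rational(-1, 118443)), Mul(468, Rational(-1, 429751)))), -1) = Pow(Add(Add(Pow(Add(-72, -660, -1200), 2), 56128, Mul(-877, Add(-72, -660, -1200)), Mul(-64, Add(-72, -660, -1200))), Add(Rational(-223594, 118443), Rational(-468, 429751))), -1) = Pow(Add(Add(Pow(-1932, 2), 56128, Mul(-877, -1932), Mul(-64, -1932)), Rational(-96145176418, 50900997693)), -1) = Pow(Add(Add(3732624, 56128, 1694364, 123648), Rational(-96145176418, 50900997693)), -1) = Pow(Add(5606764, Rational(-96145176418, 50900997693)), -1) = Pow(Rational(285389785284019034, 50900997693), -1) = Rational(50900997693, 285389785284019034)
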